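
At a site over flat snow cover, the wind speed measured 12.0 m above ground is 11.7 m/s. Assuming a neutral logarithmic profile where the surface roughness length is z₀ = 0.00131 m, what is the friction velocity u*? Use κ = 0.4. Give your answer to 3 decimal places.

Log law: V(z) = (u*/κ) · ln(z/z₀) ⇒ u* = κ · V / ln(z/z₀)
u* = 0.4 × 11.7 / ln(12.0/0.00131) = 0.4 × 11.7 / 9.1226
   = 4.6800 / 9.1226 = 0.5130 m/s

u* ≈ 0.513 m/s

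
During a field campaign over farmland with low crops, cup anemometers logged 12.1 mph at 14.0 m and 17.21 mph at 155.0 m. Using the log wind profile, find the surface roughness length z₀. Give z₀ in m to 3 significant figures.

Log law: V(z) ∝ ln(z/z₀). With r = V₁/V₂ = 12.1/17.21 = 0.70308,
r · ln(z₂/z₀) = ln(z₁/z₀) ⇒ ln z₀ = (ln z₁ − r·ln z₂)/(1 − r)
ln z₀ = (2.63906 − 0.70308×5.04343) / 0.29692 = -3.0543
z₀ = exp(-3.0543) = 0.04716 m

z₀ ≈ 0.0472 m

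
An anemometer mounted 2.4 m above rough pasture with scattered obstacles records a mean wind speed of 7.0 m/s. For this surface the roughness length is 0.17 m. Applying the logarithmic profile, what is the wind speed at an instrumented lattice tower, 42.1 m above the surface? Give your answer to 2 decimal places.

14.57 m/s

Log law: V(z) ∝ ln(z/z₀), so V₂/V₁ = ln(z₂/z₀) / ln(z₁/z₀).
ln(42.1/0.17) = 5.5120, ln(2.4/0.17) = 2.6474
V₂ = 7.0 × 5.5120/2.6474 = 7.0 × 2.0820 = 14.5742 m/s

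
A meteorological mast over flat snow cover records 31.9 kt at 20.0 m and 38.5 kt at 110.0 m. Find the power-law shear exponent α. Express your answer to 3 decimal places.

Power law: V₂/V₁ = (z₂/z₁)^α ⇒ α = ln(V₂/V₁) / ln(z₂/z₁)
α = ln(38.5/31.9) / ln(110.0/20.0) = ln(1.2069) / ln(5.5000)
  = 0.18805 / 1.70475 = 0.11031

α ≈ 0.110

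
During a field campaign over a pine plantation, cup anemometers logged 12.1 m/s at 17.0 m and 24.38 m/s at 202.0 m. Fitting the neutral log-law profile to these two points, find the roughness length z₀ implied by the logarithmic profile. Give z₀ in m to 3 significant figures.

z₀ ≈ 1.48 m

Log law: V(z) ∝ ln(z/z₀). With r = V₁/V₂ = 12.1/24.38 = 0.49631,
r · ln(z₂/z₀) = ln(z₁/z₀) ⇒ ln z₀ = (ln z₁ − r·ln z₂)/(1 − r)
ln z₀ = (2.83321 − 0.49631×5.30827) / 0.50369 = 0.3944
z₀ = exp(0.3944) = 1.484 m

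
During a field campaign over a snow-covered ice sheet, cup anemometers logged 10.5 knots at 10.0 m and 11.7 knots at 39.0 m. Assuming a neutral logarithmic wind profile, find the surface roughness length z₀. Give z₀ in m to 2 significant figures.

Log law: V(z) ∝ ln(z/z₀). With r = V₁/V₂ = 10.5/11.7 = 0.89744,
r · ln(z₂/z₀) = ln(z₁/z₀) ⇒ ln z₀ = (ln z₁ − r·ln z₂)/(1 − r)
ln z₀ = (2.30259 − 0.89744×3.66356) / 0.10256 = -9.6060
z₀ = exp(-9.6060) = 0.00006733 m

z₀ ≈ 0.000067 m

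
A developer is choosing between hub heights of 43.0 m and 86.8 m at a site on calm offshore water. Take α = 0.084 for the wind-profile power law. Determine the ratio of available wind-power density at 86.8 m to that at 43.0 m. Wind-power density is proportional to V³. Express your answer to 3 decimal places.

Speed ratio: V_B/V_A = (z_B/z_A)^α = (86.8/43.0)^0.084 = (2.0186)^0.084 = 1.06078
Power-density ratio: P_B/P_A = (V_B/V_A)³ = (1.06078)³ = 1.19364

1.194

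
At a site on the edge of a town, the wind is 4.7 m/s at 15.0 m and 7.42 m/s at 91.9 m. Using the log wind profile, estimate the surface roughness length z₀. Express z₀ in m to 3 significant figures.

z₀ ≈ 0.654 m

Log law: V(z) ∝ ln(z/z₀). With r = V₁/V₂ = 4.7/7.42 = 0.63342,
r · ln(z₂/z₀) = ln(z₁/z₀) ⇒ ln z₀ = (ln z₁ − r·ln z₂)/(1 − r)
ln z₀ = (2.70805 − 0.63342×4.52070) / 0.36658 = -0.4241
z₀ = exp(-0.4241) = 0.6544 m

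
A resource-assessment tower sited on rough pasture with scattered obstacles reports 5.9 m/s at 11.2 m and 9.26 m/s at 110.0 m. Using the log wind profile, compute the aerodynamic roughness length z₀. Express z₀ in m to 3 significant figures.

Log law: V(z) ∝ ln(z/z₀). With r = V₁/V₂ = 5.9/9.26 = 0.63715,
r · ln(z₂/z₀) = ln(z₁/z₀) ⇒ ln z₀ = (ln z₁ − r·ln z₂)/(1 − r)
ln z₀ = (2.41591 − 0.63715×4.70048) / 0.36285 = -1.5957
z₀ = exp(-1.5957) = 0.2028 m

z₀ ≈ 0.203 m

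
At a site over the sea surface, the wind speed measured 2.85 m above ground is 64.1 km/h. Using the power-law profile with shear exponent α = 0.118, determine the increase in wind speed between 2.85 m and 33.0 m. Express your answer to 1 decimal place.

Power law: V₂ = V₁ · (z₂/z₁)^α = 64.1 × (11.5789)^0.118 = 85.5797 km/h
ΔV = 85.5797 − 64.1 = 21.4797 km/h

21.5 km/h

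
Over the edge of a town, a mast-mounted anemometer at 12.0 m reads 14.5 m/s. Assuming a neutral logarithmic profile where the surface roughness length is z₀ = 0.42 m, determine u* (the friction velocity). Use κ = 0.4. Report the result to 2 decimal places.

Log law: V(z) = (u*/κ) · ln(z/z₀) ⇒ u* = κ · V / ln(z/z₀)
u* = 0.4 × 14.5 / ln(12.0/0.42) = 0.4 × 14.5 / 3.3524
   = 5.8000 / 3.3524 = 1.7301 m/s

u* ≈ 1.73 m/s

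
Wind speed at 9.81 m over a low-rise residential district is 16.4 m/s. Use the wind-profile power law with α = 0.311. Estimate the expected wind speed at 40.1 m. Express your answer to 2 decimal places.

25.41 m/s

Power-law profile: V₂ = V₁ · (z₂/z₁)^α
V₂ = 16.4 × (40.1/9.81)^0.311 = 16.4 × (4.0877)^0.311
    = 16.4 × 1.5494 = 25.4105 m/s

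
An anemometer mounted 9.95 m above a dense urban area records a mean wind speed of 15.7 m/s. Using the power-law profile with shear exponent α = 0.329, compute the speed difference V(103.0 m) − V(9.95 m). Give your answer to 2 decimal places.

Power law: V₂ = V₁ · (z₂/z₁)^α = 15.7 × (10.3518)^0.329 = 33.8719 m/s
ΔV = 33.8719 − 15.7 = 18.1719 m/s

18.17 m/s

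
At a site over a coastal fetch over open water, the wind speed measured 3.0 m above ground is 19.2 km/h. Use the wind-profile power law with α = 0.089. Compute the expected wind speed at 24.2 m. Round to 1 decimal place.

Power-law profile: V₂ = V₁ · (z₂/z₁)^α
V₂ = 19.2 × (24.2/3.0)^0.089 = 19.2 × (8.0667)^0.089
    = 19.2 × 1.2042 = 23.1205 km/h

23.1 km/h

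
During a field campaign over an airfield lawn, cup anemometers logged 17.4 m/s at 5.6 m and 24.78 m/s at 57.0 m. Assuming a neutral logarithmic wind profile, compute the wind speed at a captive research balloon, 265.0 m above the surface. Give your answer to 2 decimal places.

Log law: V ∝ ln(z/z₀). From the pair, with r = V₁/V₂ = 0.70218,
ln z₀ = (ln z₁ − r·ln z₂)/(1 − r) = (1.7228 − 0.70218×4.0431)/0.29782 = -3.7478 → z₀ = 0.02357 m
V₃ = V₁ · ln(z₃/z₀)/ln(z₁/z₀) = 17.4 × 9.3276/5.4706 = 29.6676 m/s

29.67 m/s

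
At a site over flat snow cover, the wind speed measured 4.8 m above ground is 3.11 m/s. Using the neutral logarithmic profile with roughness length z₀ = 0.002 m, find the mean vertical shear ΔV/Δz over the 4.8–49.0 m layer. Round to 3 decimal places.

Log law: V₂ = V₁ · ln(z₂/z₀)/ln(z₁/z₀) = 3.11 × 10.1064/7.7832 = 4.0383 m/s
ΔV/Δz = (4.0383 − 3.11)/(49.0 − 4.8) = 0.9283/44.2000 = 0.02100 m/s/m

0.021 m/s/m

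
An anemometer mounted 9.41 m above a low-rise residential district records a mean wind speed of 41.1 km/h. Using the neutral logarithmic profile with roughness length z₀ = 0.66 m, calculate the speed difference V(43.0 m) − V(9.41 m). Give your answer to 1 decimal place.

Log law: V₂ = V₁ · ln(z₂/z₀)/ln(z₁/z₀) = 41.1 × 4.1767/2.6573 = 64.6008 km/h
ΔV = 64.6008 − 41.1 = 23.5008 km/h

23.5 km/h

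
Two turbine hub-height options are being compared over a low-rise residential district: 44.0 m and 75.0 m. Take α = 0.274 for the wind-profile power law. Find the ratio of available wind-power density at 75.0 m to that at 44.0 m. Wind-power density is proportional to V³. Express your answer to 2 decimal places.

1.55

Speed ratio: V_B/V_A = (z_B/z_A)^α = (75.0/44.0)^0.274 = (1.7045)^0.274 = 1.15734
Power-density ratio: P_B/P_A = (V_B/V_A)³ = (1.15734)³ = 1.55018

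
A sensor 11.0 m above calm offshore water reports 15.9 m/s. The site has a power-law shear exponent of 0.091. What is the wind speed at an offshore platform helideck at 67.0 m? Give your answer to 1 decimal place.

18.7 m/s

Power-law profile: V₂ = V₁ · (z₂/z₁)^α
V₂ = 15.9 × (67.0/11.0)^0.091 = 15.9 × (6.0909)^0.091
    = 15.9 × 1.1787 = 18.7415 m/s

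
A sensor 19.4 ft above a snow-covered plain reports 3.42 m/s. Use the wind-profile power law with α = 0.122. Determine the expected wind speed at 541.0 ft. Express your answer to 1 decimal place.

5.1 m/s

Power-law profile: V₂ = V₁ · (z₂/z₁)^α
V₂ = 3.42 × (541.0/19.4)^0.122 = 3.42 × (27.8866)^0.122
    = 3.42 × 1.5009 = 5.1329 m/s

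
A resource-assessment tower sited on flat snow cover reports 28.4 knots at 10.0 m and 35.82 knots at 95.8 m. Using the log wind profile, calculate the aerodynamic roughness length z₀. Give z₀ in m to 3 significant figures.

z₀ ≈ 0.00175 m

Log law: V(z) ∝ ln(z/z₀). With r = V₁/V₂ = 28.4/35.82 = 0.79285,
r · ln(z₂/z₀) = ln(z₁/z₀) ⇒ ln z₀ = (ln z₁ − r·ln z₂)/(1 − r)
ln z₀ = (2.30259 − 0.79285×4.56226) / 0.20715 = -6.3463
z₀ = exp(-6.3463) = 0.001753 m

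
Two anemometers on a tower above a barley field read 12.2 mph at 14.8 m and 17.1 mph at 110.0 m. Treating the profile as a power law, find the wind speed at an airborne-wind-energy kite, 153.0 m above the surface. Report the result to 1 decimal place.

18.1 mph

First find α: α = ln(V₂/V₁)/ln(z₂/z₁) = ln(17.1/12.2)/ln(110.0/14.8) = 0.33764/2.00585 = 0.1683
Extrapolate from 110.0 m to 153.0 m: V₃ = 17.1 × (153.0/110.0)^0.1683 = 17.1 × 1.0571 = 18.0766 mph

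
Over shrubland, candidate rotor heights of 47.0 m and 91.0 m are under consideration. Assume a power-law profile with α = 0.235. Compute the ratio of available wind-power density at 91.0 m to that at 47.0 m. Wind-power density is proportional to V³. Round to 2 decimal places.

Speed ratio: V_B/V_A = (z_B/z_A)^α = (91.0/47.0)^0.235 = (1.9362)^0.235 = 1.16797
Power-density ratio: P_B/P_A = (V_B/V_A)³ = (1.16797)³ = 1.59329

1.59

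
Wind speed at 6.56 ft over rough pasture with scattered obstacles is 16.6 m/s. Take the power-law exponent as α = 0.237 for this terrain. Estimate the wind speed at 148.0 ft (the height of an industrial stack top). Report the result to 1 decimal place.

34.7 m/s

Power-law profile: V₂ = V₁ · (z₂/z₁)^α
V₂ = 16.6 × (148.0/6.56)^0.237 = 16.6 × (22.5610)^0.237
    = 16.6 × 2.0929 = 34.7419 m/s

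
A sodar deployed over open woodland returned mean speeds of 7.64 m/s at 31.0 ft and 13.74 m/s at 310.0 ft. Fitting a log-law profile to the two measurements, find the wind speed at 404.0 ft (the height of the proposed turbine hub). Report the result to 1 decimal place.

Log law: V ∝ ln(z/z₀). From the pair, with r = V₁/V₂ = 0.55604,
ln z₀ = (ln z₁ − r·ln z₂)/(1 − r) = (3.4340 − 0.55604×5.7366)/0.44396 = 0.5501 → z₀ = 1.733 ft
V₃ = V₁ · ln(z₃/z₀)/ln(z₁/z₀) = 7.64 × 5.4513/2.8839 = 14.4416 m/s

14.4 m/s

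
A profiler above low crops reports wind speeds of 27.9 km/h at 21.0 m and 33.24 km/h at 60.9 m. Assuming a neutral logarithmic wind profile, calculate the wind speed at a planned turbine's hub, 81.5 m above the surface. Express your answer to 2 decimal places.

Log law: V ∝ ln(z/z₀). From the pair, with r = V₁/V₂ = 0.83935,
ln z₀ = (ln z₁ − r·ln z₂)/(1 − r) = (3.0445 − 0.83935×4.1092)/0.16065 = -2.5183 → z₀ = 0.08060 m
V₃ = V₁ · ln(z₃/z₀)/ln(z₁/z₀) = 27.9 × 6.9189/5.5628 = 34.7013 km/h

34.70 km/h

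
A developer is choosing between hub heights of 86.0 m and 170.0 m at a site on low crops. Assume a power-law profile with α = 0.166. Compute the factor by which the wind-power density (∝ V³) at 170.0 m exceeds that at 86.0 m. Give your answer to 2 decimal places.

1.40

Speed ratio: V_B/V_A = (z_B/z_A)^α = (170.0/86.0)^0.166 = (1.9767)^0.166 = 1.11977
Power-density ratio: P_B/P_A = (V_B/V_A)³ = (1.11977)³ = 1.40405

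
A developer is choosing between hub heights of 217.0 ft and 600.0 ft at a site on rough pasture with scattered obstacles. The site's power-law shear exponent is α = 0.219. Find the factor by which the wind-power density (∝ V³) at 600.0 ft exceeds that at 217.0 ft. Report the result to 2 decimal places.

Speed ratio: V_B/V_A = (z_B/z_A)^α = (600.0/217.0)^0.219 = (2.7650)^0.219 = 1.24948
Power-density ratio: P_B/P_A = (V_B/V_A)³ = (1.24948)³ = 1.95070

1.95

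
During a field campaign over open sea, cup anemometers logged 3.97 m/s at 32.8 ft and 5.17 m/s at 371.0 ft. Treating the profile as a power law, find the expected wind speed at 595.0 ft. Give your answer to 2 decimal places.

5.44 m/s

First find α: α = ln(V₂/V₁)/ln(z₂/z₁) = ln(5.17/3.97)/ln(371.0/32.8) = 0.26411/2.42577 = 0.1089
Extrapolate from 371.0 ft to 595.0 ft: V₃ = 5.17 × (595.0/371.0)^0.1089 = 5.17 × 1.0528 = 5.4428 m/s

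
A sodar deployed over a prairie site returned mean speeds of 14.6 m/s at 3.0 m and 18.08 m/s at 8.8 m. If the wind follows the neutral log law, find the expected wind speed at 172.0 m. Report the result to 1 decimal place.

Log law: V ∝ ln(z/z₀). From the pair, with r = V₁/V₂ = 0.80752,
ln z₀ = (ln z₁ − r·ln z₂)/(1 − r) = (1.0986 − 0.80752×2.1748)/0.19248 = -3.4162 → z₀ = 0.03284 m
V₃ = V₁ · ln(z₃/z₀)/ln(z₁/z₀) = 14.6 × 8.5637/4.5148 = 27.6932 m/s

27.7 m/s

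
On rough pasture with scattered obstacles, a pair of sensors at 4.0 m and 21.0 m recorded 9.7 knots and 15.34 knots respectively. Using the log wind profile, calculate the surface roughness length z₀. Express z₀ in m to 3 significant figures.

z₀ ≈ 0.231 m

Log law: V(z) ∝ ln(z/z₀). With r = V₁/V₂ = 9.7/15.34 = 0.63233,
r · ln(z₂/z₀) = ln(z₁/z₀) ⇒ ln z₀ = (ln z₁ − r·ln z₂)/(1 − r)
ln z₀ = (1.38629 − 0.63233×3.04452) / 0.36767 = -1.4656
z₀ = exp(-1.4656) = 0.2309 m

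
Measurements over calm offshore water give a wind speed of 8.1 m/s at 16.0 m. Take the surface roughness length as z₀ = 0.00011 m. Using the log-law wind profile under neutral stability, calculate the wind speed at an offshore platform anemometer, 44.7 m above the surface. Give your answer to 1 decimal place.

Log law: V(z) ∝ ln(z/z₀), so V₂/V₁ = ln(z₂/z₀) / ln(z₁/z₀).
ln(44.7/0.00011) = 12.9150, ln(16.0/0.00011) = 11.8876
V₂ = 8.1 × 12.9150/11.8876 = 8.1 × 1.0864 = 8.8000 m/s

8.8 m/s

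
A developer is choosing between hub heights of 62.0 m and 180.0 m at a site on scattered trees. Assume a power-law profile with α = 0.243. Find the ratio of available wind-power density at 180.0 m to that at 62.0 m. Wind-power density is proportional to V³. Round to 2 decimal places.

Speed ratio: V_B/V_A = (z_B/z_A)^α = (180.0/62.0)^0.243 = (2.9032)^0.243 = 1.29563
Power-density ratio: P_B/P_A = (V_B/V_A)³ = (1.29563)³ = 2.17490

2.17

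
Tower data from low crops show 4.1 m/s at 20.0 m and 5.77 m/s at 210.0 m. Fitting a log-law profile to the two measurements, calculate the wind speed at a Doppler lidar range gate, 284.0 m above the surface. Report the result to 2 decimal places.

5.98 m/s

Log law: V ∝ ln(z/z₀). From the pair, with r = V₁/V₂ = 0.71057,
ln z₀ = (ln z₁ − r·ln z₂)/(1 − r) = (2.9957 − 0.71057×5.3471)/0.28943 = -2.7771 → z₀ = 0.06222 m
V₃ = V₁ · ln(z₃/z₀)/ln(z₁/z₀) = 4.1 × 8.4261/5.7728 = 5.9844 m/s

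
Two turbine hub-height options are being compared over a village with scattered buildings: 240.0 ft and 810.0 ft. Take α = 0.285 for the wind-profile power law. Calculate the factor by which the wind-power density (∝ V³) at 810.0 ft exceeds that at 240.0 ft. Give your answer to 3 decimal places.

Speed ratio: V_B/V_A = (z_B/z_A)^α = (810.0/240.0)^0.285 = (3.3750)^0.285 = 1.41435
Power-density ratio: P_B/P_A = (V_B/V_A)³ = (1.41435)³ = 2.82927

2.829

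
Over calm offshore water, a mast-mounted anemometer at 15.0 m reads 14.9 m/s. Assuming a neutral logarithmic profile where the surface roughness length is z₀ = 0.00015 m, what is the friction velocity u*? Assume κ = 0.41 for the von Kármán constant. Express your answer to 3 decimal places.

Log law: V(z) = (u*/κ) · ln(z/z₀) ⇒ u* = κ · V / ln(z/z₀)
u* = 0.41 × 14.9 / ln(15.0/0.00015) = 0.41 × 14.9 / 11.5129
   = 6.1090 / 11.5129 = 0.5306 m/s

u* ≈ 0.531 m/s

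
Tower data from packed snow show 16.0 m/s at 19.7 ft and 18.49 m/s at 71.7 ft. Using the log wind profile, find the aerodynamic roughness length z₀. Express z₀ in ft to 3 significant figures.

Log law: V(z) ∝ ln(z/z₀). With r = V₁/V₂ = 16.0/18.49 = 0.86533,
r · ln(z₂/z₀) = ln(z₁/z₀) ⇒ ln z₀ = (ln z₁ − r·ln z₂)/(1 − r)
ln z₀ = (2.98062 − 0.86533×4.27249) / 0.13467 = -5.3206
z₀ = exp(-5.3206) = 0.004890 ft

z₀ ≈ 0.00489 ft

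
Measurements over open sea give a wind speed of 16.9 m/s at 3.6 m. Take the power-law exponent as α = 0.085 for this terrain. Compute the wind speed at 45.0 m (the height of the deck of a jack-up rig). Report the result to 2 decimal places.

20.95 m/s

Power-law profile: V₂ = V₁ · (z₂/z₁)^α
V₂ = 16.9 × (45.0/3.6)^0.085 = 16.9 × (12.5000)^0.085
    = 16.9 × 1.2395 = 20.9471 m/s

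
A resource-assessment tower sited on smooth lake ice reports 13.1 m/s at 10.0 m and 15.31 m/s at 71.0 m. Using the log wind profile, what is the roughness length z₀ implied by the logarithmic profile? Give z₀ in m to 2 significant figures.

z₀ ≈ 0.000090 m

Log law: V(z) ∝ ln(z/z₀). With r = V₁/V₂ = 13.1/15.31 = 0.85565,
r · ln(z₂/z₀) = ln(z₁/z₀) ⇒ ln z₀ = (ln z₁ − r·ln z₂)/(1 − r)
ln z₀ = (2.30259 − 0.85565×4.26268) / 0.14435 = -9.3161
z₀ = exp(-9.3161) = 0.00008997 m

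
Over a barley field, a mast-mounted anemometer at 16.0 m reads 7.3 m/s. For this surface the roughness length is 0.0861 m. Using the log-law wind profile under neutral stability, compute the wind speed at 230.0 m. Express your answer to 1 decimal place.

Log law: V(z) ∝ ln(z/z₀), so V₂/V₁ = ln(z₂/z₀) / ln(z₁/z₀).
ln(230.0/0.0861) = 7.8903, ln(16.0/0.0861) = 5.2248
V₂ = 7.3 × 7.8903/5.2248 = 7.3 × 1.5102 = 11.0242 m/s

11.0 m/s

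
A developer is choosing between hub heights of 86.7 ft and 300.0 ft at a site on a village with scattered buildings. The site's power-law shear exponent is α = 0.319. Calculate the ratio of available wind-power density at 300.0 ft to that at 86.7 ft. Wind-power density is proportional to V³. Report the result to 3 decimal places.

3.280

Speed ratio: V_B/V_A = (z_B/z_A)^α = (300.0/86.7)^0.319 = (3.4602)^0.319 = 1.48585
Power-density ratio: P_B/P_A = (V_B/V_A)³ = (1.48585)³ = 3.28035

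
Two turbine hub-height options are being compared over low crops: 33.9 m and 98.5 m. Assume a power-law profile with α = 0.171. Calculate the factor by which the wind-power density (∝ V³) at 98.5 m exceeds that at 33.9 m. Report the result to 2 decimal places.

1.73

Speed ratio: V_B/V_A = (z_B/z_A)^α = (98.5/33.9)^0.171 = (2.9056)^0.171 = 1.20009
Power-density ratio: P_B/P_A = (V_B/V_A)³ = (1.20009)³ = 1.72838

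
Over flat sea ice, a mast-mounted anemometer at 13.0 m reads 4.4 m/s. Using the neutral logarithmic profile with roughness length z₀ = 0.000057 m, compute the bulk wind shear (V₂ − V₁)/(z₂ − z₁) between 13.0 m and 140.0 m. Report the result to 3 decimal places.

0.007 m/s/m

Log law: V₂ = V₁ · ln(z₂/z₀)/ln(z₁/z₀) = 4.4 × 14.7141/12.3374 = 5.2476 m/s
ΔV/Δz = (5.2476 − 4.4)/(140.0 − 13.0) = 0.8476/127.0000 = 0.00667 m/s/m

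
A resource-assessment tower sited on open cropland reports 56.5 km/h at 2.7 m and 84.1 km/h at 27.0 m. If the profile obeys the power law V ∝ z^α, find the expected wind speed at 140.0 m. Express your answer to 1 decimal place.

First find α: α = ln(V₂/V₁)/ln(z₂/z₁) = ln(84.1/56.5)/ln(27.0/2.7) = 0.39777/2.30259 = 0.1727
Extrapolate from 27.0 m to 140.0 m: V₃ = 84.1 × (140.0/27.0)^0.1727 = 84.1 × 1.3288 = 111.7557 km/h

111.8 km/h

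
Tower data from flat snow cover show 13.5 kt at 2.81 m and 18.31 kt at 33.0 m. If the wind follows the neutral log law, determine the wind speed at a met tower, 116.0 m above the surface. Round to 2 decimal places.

Log law: V ∝ ln(z/z₀). From the pair, with r = V₁/V₂ = 0.73730,
ln z₀ = (ln z₁ − r·ln z₂)/(1 − r) = (1.0332 − 0.73730×3.4965)/0.26270 = -5.8805 → z₀ = 0.002793 m
V₃ = V₁ · ln(z₃/z₀)/ln(z₁/z₀) = 13.5 × 10.6341/6.9137 = 20.7646 kt

20.76 kt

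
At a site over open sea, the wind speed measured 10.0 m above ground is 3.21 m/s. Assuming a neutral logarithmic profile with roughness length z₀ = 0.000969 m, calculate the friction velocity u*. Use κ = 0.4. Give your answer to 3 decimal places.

u* ≈ 0.139 m/s

Log law: V(z) = (u*/κ) · ln(z/z₀) ⇒ u* = κ · V / ln(z/z₀)
u* = 0.4 × 3.21 / ln(10.0/0.000969) = 0.4 × 3.21 / 9.2418
   = 1.2840 / 9.2418 = 0.1389 m/s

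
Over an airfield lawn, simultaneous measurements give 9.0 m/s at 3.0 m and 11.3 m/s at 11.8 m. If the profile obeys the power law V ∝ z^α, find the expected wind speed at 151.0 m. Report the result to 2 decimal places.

17.26 m/s

First find α: α = ln(V₂/V₁)/ln(z₂/z₁) = ln(11.3/9.0)/ln(11.8/3.0) = 0.22758/1.36949 = 0.1662
Extrapolate from 11.8 m to 151.0 m: V₃ = 11.3 × (151.0/11.8)^0.1662 = 11.3 × 1.5275 = 17.2605 m/s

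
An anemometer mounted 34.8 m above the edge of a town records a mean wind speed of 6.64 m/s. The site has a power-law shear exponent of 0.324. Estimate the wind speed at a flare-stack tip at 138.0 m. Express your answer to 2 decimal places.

Power-law profile: V₂ = V₁ · (z₂/z₁)^α
V₂ = 6.64 × (138.0/34.8)^0.324 = 6.64 × (3.9655)^0.324
    = 6.64 × 1.5626 = 10.3757 m/s

10.38 m/s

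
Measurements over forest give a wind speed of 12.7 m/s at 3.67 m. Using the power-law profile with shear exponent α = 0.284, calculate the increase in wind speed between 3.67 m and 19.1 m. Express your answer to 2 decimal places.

7.59 m/s

Power law: V₂ = V₁ · (z₂/z₁)^α = 12.7 × (5.2044)^0.284 = 20.2886 m/s
ΔV = 20.2886 − 12.7 = 7.5886 m/s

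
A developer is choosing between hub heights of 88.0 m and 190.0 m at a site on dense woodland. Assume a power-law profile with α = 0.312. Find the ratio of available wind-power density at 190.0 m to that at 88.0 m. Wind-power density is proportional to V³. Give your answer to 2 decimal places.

2.06

Speed ratio: V_B/V_A = (z_B/z_A)^α = (190.0/88.0)^0.312 = (2.1591)^0.312 = 1.27143
Power-density ratio: P_B/P_A = (V_B/V_A)³ = (1.27143)³ = 2.05531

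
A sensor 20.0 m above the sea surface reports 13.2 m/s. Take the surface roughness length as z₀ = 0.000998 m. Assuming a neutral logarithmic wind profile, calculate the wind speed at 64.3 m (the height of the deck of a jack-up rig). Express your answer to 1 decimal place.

Log law: V(z) ∝ ln(z/z₀), so V₂/V₁ = ln(z₂/z₀) / ln(z₁/z₀).
ln(64.3/0.000998) = 11.0733, ln(20.0/0.000998) = 9.9055
V₂ = 13.2 × 11.0733/9.9055 = 13.2 × 1.1179 = 14.7562 m/s

14.8 m/s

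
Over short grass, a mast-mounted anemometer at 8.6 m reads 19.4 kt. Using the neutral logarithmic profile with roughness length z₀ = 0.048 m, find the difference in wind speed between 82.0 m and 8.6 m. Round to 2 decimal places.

Log law: V₂ = V₁ · ln(z₂/z₀)/ln(z₁/z₀) = 19.4 × 7.4433/5.1883 = 27.8317 kt
ΔV = 27.8317 − 19.4 = 8.4317 kt

8.43 kt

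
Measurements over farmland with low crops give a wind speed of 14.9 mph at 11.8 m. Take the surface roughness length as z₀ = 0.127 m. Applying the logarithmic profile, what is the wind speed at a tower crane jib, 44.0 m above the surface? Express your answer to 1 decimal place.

19.2 mph

Log law: V(z) ∝ ln(z/z₀), so V₂/V₁ = ln(z₂/z₀) / ln(z₁/z₀).
ln(44.0/0.127) = 5.8478, ln(11.8/0.127) = 4.5317
V₂ = 14.9 × 5.8478/4.5317 = 14.9 × 1.2904 = 19.2273 mph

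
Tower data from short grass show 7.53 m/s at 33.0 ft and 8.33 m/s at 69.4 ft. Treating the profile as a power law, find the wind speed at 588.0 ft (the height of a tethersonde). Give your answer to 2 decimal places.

11.14 m/s

First find α: α = ln(V₂/V₁)/ln(z₂/z₁) = ln(8.33/7.53)/ln(69.4/33.0) = 0.10097/0.74338 = 0.1358
Extrapolate from 69.4 ft to 588.0 ft: V₃ = 8.33 × (588.0/69.4)^0.1358 = 8.33 × 1.3367 = 11.1350 m/s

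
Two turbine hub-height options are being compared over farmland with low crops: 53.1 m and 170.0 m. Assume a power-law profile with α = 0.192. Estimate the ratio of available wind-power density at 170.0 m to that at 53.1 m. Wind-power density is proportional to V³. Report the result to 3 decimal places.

Speed ratio: V_B/V_A = (z_B/z_A)^α = (170.0/53.1)^0.192 = (3.2015)^0.192 = 1.25034
Power-density ratio: P_B/P_A = (V_B/V_A)³ = (1.25034)³ = 1.95472

1.955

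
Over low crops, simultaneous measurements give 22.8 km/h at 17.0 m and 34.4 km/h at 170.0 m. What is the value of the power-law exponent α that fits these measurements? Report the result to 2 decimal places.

α ≈ 0.18

Power law: V₂/V₁ = (z₂/z₁)^α ⇒ α = ln(V₂/V₁) / ln(z₂/z₁)
α = ln(34.4/22.8) / ln(170.0/17.0) = ln(1.5088) / ln(10.0000)
  = 0.41130 / 2.30259 = 0.17862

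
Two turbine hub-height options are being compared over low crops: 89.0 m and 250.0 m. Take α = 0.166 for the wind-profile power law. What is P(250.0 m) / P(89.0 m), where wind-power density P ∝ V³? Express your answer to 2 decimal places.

Speed ratio: V_B/V_A = (z_B/z_A)^α = (250.0/89.0)^0.166 = (2.8090)^0.166 = 1.18702
Power-density ratio: P_B/P_A = (V_B/V_A)³ = (1.18702)³ = 1.67255

1.67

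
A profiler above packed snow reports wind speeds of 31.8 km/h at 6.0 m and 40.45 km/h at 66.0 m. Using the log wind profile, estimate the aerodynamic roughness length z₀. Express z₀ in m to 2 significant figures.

z₀ ≈ 0.00089 m

Log law: V(z) ∝ ln(z/z₀). With r = V₁/V₂ = 31.8/40.45 = 0.78616,
r · ln(z₂/z₀) = ln(z₁/z₀) ⇒ ln z₀ = (ln z₁ − r·ln z₂)/(1 − r)
ln z₀ = (1.79176 − 0.78616×4.18965) / 0.21384 = -7.0236
z₀ = exp(-7.0236) = 0.0008906 m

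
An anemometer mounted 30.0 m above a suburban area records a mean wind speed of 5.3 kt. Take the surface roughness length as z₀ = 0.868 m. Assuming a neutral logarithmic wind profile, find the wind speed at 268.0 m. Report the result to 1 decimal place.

8.6 kt

Log law: V(z) ∝ ln(z/z₀), so V₂/V₁ = ln(z₂/z₀) / ln(z₁/z₀).
ln(268.0/0.868) = 5.7326, ln(30.0/0.868) = 3.5428
V₂ = 5.3 × 5.7326/3.5428 = 5.3 × 1.6181 = 8.5759 kt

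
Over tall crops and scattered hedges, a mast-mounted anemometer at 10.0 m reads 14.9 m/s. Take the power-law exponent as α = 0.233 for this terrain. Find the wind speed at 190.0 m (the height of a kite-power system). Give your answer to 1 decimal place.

29.6 m/s

Power-law profile: V₂ = V₁ · (z₂/z₁)^α
V₂ = 14.9 × (190.0/10.0)^0.233 = 14.9 × (19.0000)^0.233
    = 14.9 × 1.9859 = 29.5894 m/s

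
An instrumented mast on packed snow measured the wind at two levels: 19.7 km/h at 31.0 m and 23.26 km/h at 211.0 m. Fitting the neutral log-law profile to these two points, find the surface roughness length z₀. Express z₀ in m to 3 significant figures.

Log law: V(z) ∝ ln(z/z₀). With r = V₁/V₂ = 19.7/23.26 = 0.84695,
r · ln(z₂/z₀) = ln(z₁/z₀) ⇒ ln z₀ = (ln z₁ − r·ln z₂)/(1 − r)
ln z₀ = (3.43399 − 0.84695×5.35186) / 0.15305 = -7.1790
z₀ = exp(-7.1790) = 0.0007625 m

z₀ ≈ 0.000762 m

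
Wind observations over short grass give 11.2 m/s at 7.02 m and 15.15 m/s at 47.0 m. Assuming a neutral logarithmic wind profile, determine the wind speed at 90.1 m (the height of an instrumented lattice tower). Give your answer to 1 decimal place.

16.5 m/s

Log law: V ∝ ln(z/z₀). From the pair, with r = V₁/V₂ = 0.73927,
ln z₀ = (ln z₁ − r·ln z₂)/(1 − r) = (1.9488 − 0.73927×3.8501)/0.26073 = -3.4425 → z₀ = 0.03198 m
V₃ = V₁ · ln(z₃/z₀)/ln(z₁/z₀) = 11.2 × 7.9434/5.3913 = 16.5019 m/s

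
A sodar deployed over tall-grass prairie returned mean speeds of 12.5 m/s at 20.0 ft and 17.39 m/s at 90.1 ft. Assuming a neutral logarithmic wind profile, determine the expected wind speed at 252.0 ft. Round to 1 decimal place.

Log law: V ∝ ln(z/z₀). From the pair, with r = V₁/V₂ = 0.71880,
ln z₀ = (ln z₁ − r·ln z₂)/(1 − r) = (2.9957 − 0.71880×4.5009)/0.28120 = -0.8519 → z₀ = 0.4266 ft
V₃ = V₁ · ln(z₃/z₀)/ln(z₁/z₀) = 12.5 × 6.3813/3.8476 = 20.7314 m/s

20.7 m/s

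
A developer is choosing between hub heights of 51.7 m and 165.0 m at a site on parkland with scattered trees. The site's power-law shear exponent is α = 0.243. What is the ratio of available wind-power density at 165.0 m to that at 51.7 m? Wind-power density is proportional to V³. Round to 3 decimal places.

Speed ratio: V_B/V_A = (z_B/z_A)^α = (165.0/51.7)^0.243 = (3.1915)^0.243 = 1.32578
Power-density ratio: P_B/P_A = (V_B/V_A)³ = (1.32578)³ = 2.33030

2.330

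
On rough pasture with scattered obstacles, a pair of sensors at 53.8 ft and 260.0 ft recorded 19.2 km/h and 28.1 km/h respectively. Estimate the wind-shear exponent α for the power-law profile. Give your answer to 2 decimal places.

Power law: V₂/V₁ = (z₂/z₁)^α ⇒ α = ln(V₂/V₁) / ln(z₂/z₁)
α = ln(28.1/19.2) / ln(260.0/53.8) = ln(1.4635) / ln(4.8327)
  = 0.38086 / 1.57541 = 0.24175

α ≈ 0.24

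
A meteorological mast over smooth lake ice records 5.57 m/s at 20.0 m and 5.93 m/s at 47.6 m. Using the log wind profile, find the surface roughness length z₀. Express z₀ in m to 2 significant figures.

Log law: V(z) ∝ ln(z/z₀). With r = V₁/V₂ = 5.57/5.93 = 0.93929,
r · ln(z₂/z₀) = ln(z₁/z₀) ⇒ ln z₀ = (ln z₁ − r·ln z₂)/(1 − r)
ln z₀ = (2.99573 − 0.93929×3.86283) / 0.06071 = -10.4202
z₀ = exp(-10.4202) = 0.00002982 m

z₀ ≈ 0.000030 m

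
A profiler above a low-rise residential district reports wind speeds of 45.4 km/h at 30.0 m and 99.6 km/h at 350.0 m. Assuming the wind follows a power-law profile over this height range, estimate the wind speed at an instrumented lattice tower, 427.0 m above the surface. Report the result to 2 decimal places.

First find α: α = ln(V₂/V₁)/ln(z₂/z₁) = ln(99.6/45.4)/ln(350.0/30.0) = 0.78565/2.45674 = 0.3198
Extrapolate from 350.0 m to 427.0 m: V₃ = 99.6 × (427.0/350.0)^0.3198 = 99.6 × 1.0657 = 106.1394 km/h

106.14 km/h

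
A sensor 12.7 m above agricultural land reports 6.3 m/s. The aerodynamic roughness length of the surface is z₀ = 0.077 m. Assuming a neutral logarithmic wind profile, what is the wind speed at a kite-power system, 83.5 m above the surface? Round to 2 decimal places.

8.62 m/s

Log law: V(z) ∝ ln(z/z₀), so V₂/V₁ = ln(z₂/z₀) / ln(z₁/z₀).
ln(83.5/0.077) = 6.9888, ln(12.7/0.077) = 5.1056
V₂ = 6.3 × 6.9888/5.1056 = 6.3 × 1.3689 = 8.6238 m/s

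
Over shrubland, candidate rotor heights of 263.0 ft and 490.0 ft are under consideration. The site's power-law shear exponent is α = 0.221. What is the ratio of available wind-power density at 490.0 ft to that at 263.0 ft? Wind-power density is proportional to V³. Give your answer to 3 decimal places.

1.511

Speed ratio: V_B/V_A = (z_B/z_A)^α = (490.0/263.0)^0.221 = (1.8631)^0.221 = 1.14742
Power-density ratio: P_B/P_A = (V_B/V_A)³ = (1.14742)³ = 1.51067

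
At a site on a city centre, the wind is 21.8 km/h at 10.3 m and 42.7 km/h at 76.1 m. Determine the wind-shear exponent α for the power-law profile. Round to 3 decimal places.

Power law: V₂/V₁ = (z₂/z₁)^α ⇒ α = ln(V₂/V₁) / ln(z₂/z₁)
α = ln(42.7/21.8) / ln(76.1/10.3) = ln(1.9587) / ln(7.3883)
  = 0.67229 / 1.99990 = 0.33616

α ≈ 0.336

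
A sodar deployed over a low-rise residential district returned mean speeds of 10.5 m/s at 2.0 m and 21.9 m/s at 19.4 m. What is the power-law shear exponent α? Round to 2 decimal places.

Power law: V₂/V₁ = (z₂/z₁)^α ⇒ α = ln(V₂/V₁) / ln(z₂/z₁)
α = ln(21.9/10.5) / ln(19.4/2.0) = ln(2.0857) / ln(9.7000)
  = 0.73511 / 2.27213 = 0.32353

α ≈ 0.32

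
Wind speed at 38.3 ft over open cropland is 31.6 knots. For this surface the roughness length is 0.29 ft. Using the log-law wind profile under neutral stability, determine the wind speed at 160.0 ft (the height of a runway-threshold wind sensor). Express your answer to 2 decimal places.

Log law: V(z) ∝ ln(z/z₀), so V₂/V₁ = ln(z₂/z₀) / ln(z₁/z₀).
ln(160.0/0.29) = 6.3130, ln(38.3/0.29) = 4.8833
V₂ = 31.6 × 6.3130/4.8833 = 31.6 × 1.2928 = 40.8517 knots

40.85 knots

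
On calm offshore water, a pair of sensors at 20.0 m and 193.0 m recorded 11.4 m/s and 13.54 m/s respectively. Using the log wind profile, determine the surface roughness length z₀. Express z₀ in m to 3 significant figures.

z₀ ≈ 0.000114 m

Log law: V(z) ∝ ln(z/z₀). With r = V₁/V₂ = 11.4/13.54 = 0.84195,
r · ln(z₂/z₀) = ln(z₁/z₀) ⇒ ln z₀ = (ln z₁ − r·ln z₂)/(1 − r)
ln z₀ = (2.99573 − 0.84195×5.26269) / 0.15805 = -9.0806
z₀ = exp(-9.0806) = 0.0001139 m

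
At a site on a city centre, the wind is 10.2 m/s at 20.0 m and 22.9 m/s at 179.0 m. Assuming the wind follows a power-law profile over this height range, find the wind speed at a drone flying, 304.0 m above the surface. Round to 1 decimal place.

First find α: α = ln(V₂/V₁)/ln(z₂/z₁) = ln(22.9/10.2)/ln(179.0/20.0) = 0.80875/2.19165 = 0.3690
Extrapolate from 179.0 m to 304.0 m: V₃ = 22.9 × (304.0/179.0)^0.3690 = 22.9 × 1.2159 = 27.8430 m/s

27.8 m/s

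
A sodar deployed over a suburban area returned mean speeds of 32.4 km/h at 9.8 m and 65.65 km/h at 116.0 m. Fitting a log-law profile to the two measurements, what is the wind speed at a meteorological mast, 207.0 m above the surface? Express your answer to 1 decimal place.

73.4 km/h

Log law: V ∝ ln(z/z₀). From the pair, with r = V₁/V₂ = 0.49353,
ln z₀ = (ln z₁ − r·ln z₂)/(1 − r) = (2.2824 − 0.49353×4.7536)/0.50647 = -0.1257 → z₀ = 0.8819 m
V₃ = V₁ · ln(z₃/z₀)/ln(z₁/z₀) = 32.4 × 5.4584/2.4080 = 73.4422 km/h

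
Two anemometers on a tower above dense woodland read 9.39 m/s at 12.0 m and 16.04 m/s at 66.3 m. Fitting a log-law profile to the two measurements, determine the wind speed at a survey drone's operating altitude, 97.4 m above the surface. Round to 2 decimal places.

17.54 m/s

Log law: V ∝ ln(z/z₀). From the pair, with r = V₁/V₂ = 0.58541,
ln z₀ = (ln z₁ − r·ln z₂)/(1 − r) = (2.4849 − 0.58541×4.1942)/0.41459 = 0.0713 → z₀ = 1.074 m
V₃ = V₁ · ln(z₃/z₀)/ln(z₁/z₀) = 9.39 × 4.5075/2.4136 = 17.5364 m/s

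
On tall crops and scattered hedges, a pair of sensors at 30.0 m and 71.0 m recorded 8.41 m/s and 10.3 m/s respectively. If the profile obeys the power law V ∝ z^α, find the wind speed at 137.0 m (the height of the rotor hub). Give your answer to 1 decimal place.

12.0 m/s

First find α: α = ln(V₂/V₁)/ln(z₂/z₁) = ln(10.3/8.41)/ln(71.0/30.0) = 0.20272/0.86148 = 0.2353
Extrapolate from 71.0 m to 137.0 m: V₃ = 10.3 × (137.0/71.0)^0.2353 = 10.3 × 1.1673 = 12.0230 m/s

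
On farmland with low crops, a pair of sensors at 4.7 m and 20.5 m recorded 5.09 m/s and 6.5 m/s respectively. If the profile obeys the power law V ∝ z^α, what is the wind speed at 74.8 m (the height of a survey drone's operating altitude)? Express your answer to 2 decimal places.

8.06 m/s

First find α: α = ln(V₂/V₁)/ln(z₂/z₁) = ln(6.5/5.09)/ln(20.5/4.7) = 0.24452/1.47286 = 0.1660
Extrapolate from 20.5 m to 74.8 m: V₃ = 6.5 × (74.8/20.5)^0.1660 = 6.5 × 1.2397 = 8.0583 m/s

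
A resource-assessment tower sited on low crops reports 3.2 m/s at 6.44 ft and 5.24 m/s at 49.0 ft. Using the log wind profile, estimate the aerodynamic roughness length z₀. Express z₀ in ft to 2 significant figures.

z₀ ≈ 0.27 ft

Log law: V(z) ∝ ln(z/z₀). With r = V₁/V₂ = 3.2/5.24 = 0.61069,
r · ln(z₂/z₀) = ln(z₁/z₀) ⇒ ln z₀ = (ln z₁ − r·ln z₂)/(1 − r)
ln z₀ = (1.86253 − 0.61069×3.89182) / 0.38931 = -1.3207
z₀ = exp(-1.3207) = 0.2670 ft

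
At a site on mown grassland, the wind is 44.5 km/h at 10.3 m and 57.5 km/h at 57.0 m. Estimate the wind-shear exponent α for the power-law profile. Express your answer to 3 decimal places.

α ≈ 0.150

Power law: V₂/V₁ = (z₂/z₁)^α ⇒ α = ln(V₂/V₁) / ln(z₂/z₁)
α = ln(57.5/44.5) / ln(57.0/10.3) = ln(1.2921) / ln(5.5340)
  = 0.25630 / 1.71091 = 0.14980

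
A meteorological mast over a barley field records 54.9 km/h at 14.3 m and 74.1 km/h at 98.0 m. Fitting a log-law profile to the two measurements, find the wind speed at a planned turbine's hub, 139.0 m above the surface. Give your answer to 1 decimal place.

77.6 km/h

Log law: V ∝ ln(z/z₀). From the pair, with r = V₁/V₂ = 0.74089,
ln z₀ = (ln z₁ − r·ln z₂)/(1 − r) = (2.6603 − 0.74089×4.5850)/0.25911 = -2.8432 → z₀ = 0.05824 m
V₃ = V₁ · ln(z₃/z₀)/ln(z₁/z₀) = 54.9 × 7.7777/5.5035 = 77.5865 km/h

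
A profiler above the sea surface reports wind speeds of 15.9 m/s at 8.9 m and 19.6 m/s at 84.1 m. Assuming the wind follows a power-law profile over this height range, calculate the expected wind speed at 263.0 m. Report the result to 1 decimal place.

First find α: α = ln(V₂/V₁)/ln(z₂/z₁) = ln(19.6/15.9)/ln(84.1/8.9) = 0.20921/2.24596 = 0.0931
Extrapolate from 84.1 m to 263.0 m: V₃ = 19.6 × (263.0/84.1)^0.0931 = 19.6 × 1.1120 = 21.7962 m/s

21.8 m/s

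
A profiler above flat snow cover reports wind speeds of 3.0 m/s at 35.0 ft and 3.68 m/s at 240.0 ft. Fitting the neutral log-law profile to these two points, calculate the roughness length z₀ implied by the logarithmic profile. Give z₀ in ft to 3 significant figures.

z₀ ≈ 0.00716 ft

Log law: V(z) ∝ ln(z/z₀). With r = V₁/V₂ = 3.0/3.68 = 0.81522,
r · ln(z₂/z₀) = ln(z₁/z₀) ⇒ ln z₀ = (ln z₁ − r·ln z₂)/(1 − r)
ln z₀ = (3.55535 − 0.81522×5.48064) / 0.18478 = -4.9386
z₀ = exp(-4.9386) = 0.007165 ft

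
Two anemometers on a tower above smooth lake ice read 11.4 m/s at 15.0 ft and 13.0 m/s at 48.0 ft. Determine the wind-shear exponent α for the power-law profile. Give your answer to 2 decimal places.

α ≈ 0.11

Power law: V₂/V₁ = (z₂/z₁)^α ⇒ α = ln(V₂/V₁) / ln(z₂/z₁)
α = ln(13.0/11.4) / ln(48.0/15.0) = ln(1.1404) / ln(3.2000)
  = 0.13134 / 1.16315 = 0.11291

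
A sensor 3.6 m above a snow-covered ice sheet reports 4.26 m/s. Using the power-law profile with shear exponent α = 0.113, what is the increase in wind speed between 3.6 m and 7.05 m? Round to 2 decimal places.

0.34 m/s

Power law: V₂ = V₁ · (z₂/z₁)^α = 4.26 × (1.9583)^0.113 = 4.5961 m/s
ΔV = 4.5961 − 4.26 = 0.3361 m/s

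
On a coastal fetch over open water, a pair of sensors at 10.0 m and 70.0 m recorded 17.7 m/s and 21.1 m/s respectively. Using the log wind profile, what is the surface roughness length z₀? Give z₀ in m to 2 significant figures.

Log law: V(z) ∝ ln(z/z₀). With r = V₁/V₂ = 17.7/21.1 = 0.83886,
r · ln(z₂/z₀) = ln(z₁/z₀) ⇒ ln z₀ = (ln z₁ − r·ln z₂)/(1 − r)
ln z₀ = (2.30259 − 0.83886×4.24850) / 0.16114 = -7.8276
z₀ = exp(-7.8276) = 0.0003986 m

z₀ ≈ 0.00040 m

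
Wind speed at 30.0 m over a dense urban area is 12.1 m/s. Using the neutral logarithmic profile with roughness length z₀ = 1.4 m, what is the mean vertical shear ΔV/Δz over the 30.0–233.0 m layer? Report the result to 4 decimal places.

0.0399 m/s/m

Log law: V₂ = V₁ · ln(z₂/z₀)/ln(z₁/z₀) = 12.1 × 5.1146/3.0647 = 20.1931 m/s
ΔV/Δz = (20.1931 − 12.1)/(233.0 − 30.0) = 8.0931/203.0000 = 0.03987 m/s/m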